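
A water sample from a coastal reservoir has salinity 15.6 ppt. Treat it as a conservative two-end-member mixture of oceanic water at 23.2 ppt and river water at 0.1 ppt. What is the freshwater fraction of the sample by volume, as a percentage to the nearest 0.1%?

Let f be the freshwater fraction. Salt balance per unit volume:
f×0.1 + (1−f)×23.2 = 15.6
f = (23.2 − 15.6) / (23.2 − 0.1) = 7.6/23.1 = 0.329

32.9%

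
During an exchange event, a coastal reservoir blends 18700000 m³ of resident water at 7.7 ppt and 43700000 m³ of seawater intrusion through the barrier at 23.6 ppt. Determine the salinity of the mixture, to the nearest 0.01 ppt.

18.84 ppt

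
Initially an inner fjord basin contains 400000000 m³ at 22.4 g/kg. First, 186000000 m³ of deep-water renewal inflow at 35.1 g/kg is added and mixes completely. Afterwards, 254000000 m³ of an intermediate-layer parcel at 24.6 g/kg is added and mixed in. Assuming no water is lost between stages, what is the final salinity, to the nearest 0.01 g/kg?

25.88 g/kg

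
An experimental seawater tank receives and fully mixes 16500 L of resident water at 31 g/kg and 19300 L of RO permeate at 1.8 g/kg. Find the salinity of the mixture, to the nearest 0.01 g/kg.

15.26 g/kg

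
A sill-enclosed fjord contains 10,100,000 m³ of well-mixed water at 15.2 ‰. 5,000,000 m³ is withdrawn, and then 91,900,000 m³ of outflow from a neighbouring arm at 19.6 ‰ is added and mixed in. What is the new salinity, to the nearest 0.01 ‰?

19.37 ‰

Remaining after removal: 5,100,000 m³ at 15.2 ‰ (salt = 77,520,000)
After addition: salt = 77,520,000 + 91,900,000×19.6 = 1,878,760,000; volume = 97,000,000 m³
S = 1,878,760,000 / 97,000,000 = 19.3687 ‰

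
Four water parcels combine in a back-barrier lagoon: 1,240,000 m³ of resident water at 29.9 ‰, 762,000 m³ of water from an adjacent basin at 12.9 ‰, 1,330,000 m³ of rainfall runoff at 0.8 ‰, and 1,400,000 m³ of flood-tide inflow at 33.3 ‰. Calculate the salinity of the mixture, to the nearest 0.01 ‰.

Weighted by volume,
salt = 1,240,000×29.9 + 762,000×12.9 + 1,330,000×0.8 + 1,400,000×33.3 = 37,076,000 + 9,829,800 + 1,064,000 + 46,620,000 = 94,589,800
volume = 1,240,000 + 762,000 + 1,330,000 + 1,400,000 = 4,732,000 m³
S = 94,589,800 / 4,732,000 = 19.9894 ‰

19.99 ‰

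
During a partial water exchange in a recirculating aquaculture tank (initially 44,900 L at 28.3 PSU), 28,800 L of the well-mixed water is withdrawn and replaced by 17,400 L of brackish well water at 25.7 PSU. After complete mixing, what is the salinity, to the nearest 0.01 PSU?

Remaining after removal: 16,100 L at 28.3 PSU (salt = 455,630)
After addition: salt = 455,630 + 17,400×25.7 = 902,810; volume = 33,500 L
S = 902,810 / 33,500 = 26.9496 PSU

26.95 PSU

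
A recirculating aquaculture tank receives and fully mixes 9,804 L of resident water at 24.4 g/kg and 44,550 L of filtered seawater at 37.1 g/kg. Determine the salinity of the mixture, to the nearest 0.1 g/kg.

34.8 g/kg

Total salt / total volume:
salt = 9,804×24.4 + 44,550×37.1 = 239,217.6 + 1,652,805 = 1,892,022.6
volume = 9,804 + 44,550 = 54,354 L
S = 1,892,022.6 / 54,354 = 34.809 g/kg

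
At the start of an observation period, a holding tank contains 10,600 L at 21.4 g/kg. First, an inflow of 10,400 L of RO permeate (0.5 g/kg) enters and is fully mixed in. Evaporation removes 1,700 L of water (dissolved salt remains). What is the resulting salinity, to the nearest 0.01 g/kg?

After mixing: salt = 10,600×21.4 + 10,400×0.5 = 232,040; volume = 21,000 L
After evaporation: salt unchanged = 232,040; volume = 21,000 − 1,700 = 19,300 L
S = 232,040 / 19,300 = 12.0228 g/kg

12.02 g/kg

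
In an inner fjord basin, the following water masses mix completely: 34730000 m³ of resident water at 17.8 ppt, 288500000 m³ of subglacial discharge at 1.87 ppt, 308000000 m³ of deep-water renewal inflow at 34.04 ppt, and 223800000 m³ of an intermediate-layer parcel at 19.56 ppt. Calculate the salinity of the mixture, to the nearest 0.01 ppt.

By conservation of dissolved salt,
salt = 34,730,000×17.8 + 288,500,000×1.87 + 308,000,000×34.04 + 223,800,000×19.56 = 618,194,000 + 539,495,000 + 10,484,320,000 + 4,377,528,000 = 16,019,537,000
volume = 34,730,000 + 288,500,000 + 308,000,000 + 223,800,000 = 855,030,000 m³
S = 16,019,537,000 / 855,030,000 = 18.7356 ppt

18.74 ppt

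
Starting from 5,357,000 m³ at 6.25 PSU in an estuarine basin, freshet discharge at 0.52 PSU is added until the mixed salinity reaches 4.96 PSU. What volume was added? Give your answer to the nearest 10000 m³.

Salt balance: 5,357,000×6.25 + V×0.52 = (5,357,000+V)×4.96
33,481,250 + 0.52V = 26,570,720 + 4.96V
6,910,530 = 4.44V
V = 1,556,425.68 m³

1560000 m³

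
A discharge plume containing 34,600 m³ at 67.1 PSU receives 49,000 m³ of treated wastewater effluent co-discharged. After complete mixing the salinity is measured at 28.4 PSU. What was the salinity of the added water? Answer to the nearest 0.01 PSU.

Salt balance: 34,600×67.1 + 49,000×S = 83,600×28.4
2,321,660 + 49,000·S = 2,374,240
S = (2,374,240 − 2,321,660) / 49,000 = 1.0731 PSU

1.07 PSU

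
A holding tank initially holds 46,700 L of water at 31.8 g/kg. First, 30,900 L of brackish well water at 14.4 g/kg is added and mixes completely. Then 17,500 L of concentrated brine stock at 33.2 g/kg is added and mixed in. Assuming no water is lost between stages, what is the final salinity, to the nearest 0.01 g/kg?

Mass of salt is conserved:
Initial salt = 46,700×31.8 = 1,485,060
After stage 1: salt = 1,485,060 + 30,900×14.4 = 1,930,020; volume = 77,600 L; S = 24.871 g/kg
After stage 2: salt = 1,930,020 + 17,500×33.2 = 2,511,020; volume = 95,100 L
S = 2,511,020 / 95,100 = 26.404 g/kg

26.40 g/kg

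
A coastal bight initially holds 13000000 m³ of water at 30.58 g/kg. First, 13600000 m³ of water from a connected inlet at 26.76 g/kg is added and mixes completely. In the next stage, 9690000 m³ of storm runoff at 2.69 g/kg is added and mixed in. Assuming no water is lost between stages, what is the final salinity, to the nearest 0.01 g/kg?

Conserving salt mass:
Initial salt = 13,000,000×30.58 = 397,540,000
After stage 1: salt = 397,540,000 + 13,600,000×26.76 = 761,476,000; volume = 26,600,000 m³; S = 28.627 g/kg
After stage 2: salt = 761,476,000 + 9,690,000×2.69 = 787,542,100; volume = 36,290,000 m³
S = 787,542,100 / 36,290,000 = 21.7014 g/kg

21.70 g/kg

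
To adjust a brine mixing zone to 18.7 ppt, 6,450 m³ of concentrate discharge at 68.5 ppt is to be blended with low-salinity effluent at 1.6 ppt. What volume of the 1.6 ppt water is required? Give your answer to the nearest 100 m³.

18800 m³

Salt balance: 6,450×68.5 + V×1.6 = (6,450+V)×18.7
441,825 + 1.6V = 120,615 + 18.7V
321,210 = 17.1V
V = 18,784.21 m³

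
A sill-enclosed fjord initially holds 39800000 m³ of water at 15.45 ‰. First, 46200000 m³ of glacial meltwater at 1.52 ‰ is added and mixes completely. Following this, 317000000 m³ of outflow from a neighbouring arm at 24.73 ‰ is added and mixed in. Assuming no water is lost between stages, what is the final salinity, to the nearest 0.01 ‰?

21.15 ‰

Mass of salt is conserved:
Initial salt = 39,800,000×15.45 = 614,910,000
After stage 1: salt = 614,910,000 + 46,200,000×1.52 = 685,134,000; volume = 86,000,000 m³; S = 7.967 ‰
After stage 2: salt = 685,134,000 + 317,000,000×24.73 = 8,524,544,000; volume = 403,000,000 m³
S = 8,524,544,000 / 403,000,000 = 21.1527 ‰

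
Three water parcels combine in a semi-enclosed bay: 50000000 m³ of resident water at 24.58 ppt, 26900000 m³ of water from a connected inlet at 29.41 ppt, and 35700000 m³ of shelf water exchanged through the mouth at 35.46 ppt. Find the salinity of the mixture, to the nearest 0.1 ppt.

Conserving salt mass:
salt = 50,000,000×24.58 + 26,900,000×29.41 + 35,700,000×35.46 = 1,229,000,000 + 791,129,000 + 1,265,922,000 = 3,286,051,000
volume = 50,000,000 + 26,900,000 + 35,700,000 = 112,600,000 m³
S = 3,286,051,000 / 112,600,000 = 29.183 ppt

29.2 ppt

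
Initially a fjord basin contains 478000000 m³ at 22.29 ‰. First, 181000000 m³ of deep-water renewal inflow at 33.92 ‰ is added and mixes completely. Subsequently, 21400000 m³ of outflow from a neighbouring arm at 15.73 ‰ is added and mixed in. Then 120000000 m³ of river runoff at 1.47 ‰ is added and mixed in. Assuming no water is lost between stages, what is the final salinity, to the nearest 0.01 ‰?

Salt balance:
Initial salt = 478,000,000×22.29 = 10,654,620,000
After stage 1: salt = 10,654,620,000 + 181,000,000×33.92 = 16,794,140,000; volume = 659,000,000 m³; S = 25.484 ‰
After stage 2: salt = 16,794,140,000 + 21,400,000×15.73 = 17,130,762,000; volume = 680,400,000 m³; S = 25.177 ‰
After stage 3: salt = 17,130,762,000 + 120,000,000×1.47 = 17,307,162,000; volume = 800,400,000 m³
S = 17,307,162,000 / 800,400,000 = 21.6231 ‰

21.62 ‰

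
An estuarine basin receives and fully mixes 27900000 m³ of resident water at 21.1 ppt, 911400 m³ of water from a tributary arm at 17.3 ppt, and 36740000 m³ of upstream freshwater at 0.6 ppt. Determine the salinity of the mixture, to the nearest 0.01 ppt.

9.56 ppt

Conserving salt mass:
salt = 27,900,000×21.1 + 911,400×17.3 + 36,740,000×0.6 = 588,690,000 + 15,767,220 + 22,044,000 = 626,501,220
volume = 27,900,000 + 911,400 + 36,740,000 = 65,551,400 m³
S = 626,501,220 / 65,551,400 = 9.5574 ppt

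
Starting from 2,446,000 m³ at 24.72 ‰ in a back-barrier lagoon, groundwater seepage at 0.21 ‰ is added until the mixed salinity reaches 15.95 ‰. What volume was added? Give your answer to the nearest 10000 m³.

Salt balance: 2,446,000×24.72 + V×0.21 = (2,446,000+V)×15.95
60,465,120 + 0.21V = 39,013,700 + 15.95V
21,451,420 = 15.74V
V = 1,362,860.23 m³

1360000 m³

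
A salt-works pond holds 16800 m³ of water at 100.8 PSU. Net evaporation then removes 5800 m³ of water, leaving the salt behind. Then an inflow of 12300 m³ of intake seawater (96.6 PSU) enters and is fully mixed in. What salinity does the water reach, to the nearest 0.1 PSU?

After evaporation: salt = 16,800×100.8 = 1,693,440; volume = 16,800 − 5,800 = 11,000 m³
After mixing: salt = 1,693,440 + 12,300×96.6 = 2,881,620; volume = 11,000 + 12,300 = 23,300 m³
S = 2,881,620 / 23,300 = 123.6747 PSU

123.7 PSU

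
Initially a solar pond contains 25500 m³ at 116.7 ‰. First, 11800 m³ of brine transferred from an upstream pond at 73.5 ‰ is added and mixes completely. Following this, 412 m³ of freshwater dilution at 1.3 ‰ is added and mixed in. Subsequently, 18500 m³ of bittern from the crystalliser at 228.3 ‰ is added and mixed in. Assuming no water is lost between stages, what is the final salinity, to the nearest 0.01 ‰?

Total salt / total volume:
Initial salt = 25,500×116.7 = 2,975,850
After stage 1: salt = 2,975,850 + 11,800×73.5 = 3,843,150; volume = 37,300 m³; S = 103.034 ‰
After stage 2: salt = 3,843,150 + 412×1.3 = 3,843,685.6; volume = 37,712 m³; S = 101.922 ‰
After stage 3: salt = 3,843,685.6 + 18,500×228.3 = 8,067,235.6; volume = 56,212 m³
S = 8,067,235.6 / 56,212 = 143.5145 ‰

143.51 ‰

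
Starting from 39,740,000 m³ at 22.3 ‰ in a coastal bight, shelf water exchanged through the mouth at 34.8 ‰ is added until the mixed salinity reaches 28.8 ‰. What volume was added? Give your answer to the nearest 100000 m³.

43100000 m³

Salt balance: 39,740,000×22.3 + V×34.8 = (39,740,000+V)×28.8
886,202,000 + 34.8V = 1,144,512,000 + 28.8V
258,310,000 = 6V
V = 43,051,666.67 m³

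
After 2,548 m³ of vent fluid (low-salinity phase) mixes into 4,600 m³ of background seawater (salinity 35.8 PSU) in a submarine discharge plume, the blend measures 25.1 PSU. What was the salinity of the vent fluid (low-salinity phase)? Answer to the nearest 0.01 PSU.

Salt balance: 4,600×35.8 + 2,548×S = 7,148×25.1
164,680 + 2,548·S = 179,414.8
S = (179,414.8 − 164,680) / 2,548 = 5.7829 PSU

5.78 PSU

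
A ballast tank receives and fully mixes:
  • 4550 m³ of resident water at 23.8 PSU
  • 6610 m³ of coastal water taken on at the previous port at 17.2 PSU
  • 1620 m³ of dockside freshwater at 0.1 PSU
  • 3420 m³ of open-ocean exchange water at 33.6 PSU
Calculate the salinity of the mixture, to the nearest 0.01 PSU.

By conservation of dissolved salt,
salt = 4,550×23.8 + 6,610×17.2 + 1,620×0.1 + 3,420×33.6 = 108,290 + 113,692 + 162 + 114,912 = 337,056
volume = 4,550 + 6,610 + 1,620 + 3,420 = 16,200 m³
S = 337,056 / 16,200 = 20.8059 PSU

20.81 PSU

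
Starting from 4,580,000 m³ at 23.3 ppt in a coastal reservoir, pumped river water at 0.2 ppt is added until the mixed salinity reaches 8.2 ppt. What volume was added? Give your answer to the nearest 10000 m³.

8640000 m³

Salt balance: 4,580,000×23.3 + V×0.2 = (4,580,000+V)×8.2
106,714,000 + 0.2V = 37,556,000 + 8.2V
69,158,000 = 8V
V = 8,644,750 m³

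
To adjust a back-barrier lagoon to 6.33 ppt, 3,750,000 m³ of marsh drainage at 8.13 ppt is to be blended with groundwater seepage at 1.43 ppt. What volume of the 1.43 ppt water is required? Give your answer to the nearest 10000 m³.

1380000 m³

Salt balance: 3,750,000×8.13 + V×1.43 = (3,750,000+V)×6.33
30,487,500 + 1.43V = 23,737,500 + 6.33V
6,750,000 = 4.9V
V = 1,377,551.02 m³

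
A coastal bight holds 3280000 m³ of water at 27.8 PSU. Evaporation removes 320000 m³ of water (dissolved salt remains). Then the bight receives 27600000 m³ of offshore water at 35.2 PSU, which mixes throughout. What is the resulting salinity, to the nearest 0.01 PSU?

After evaporation: salt = 3,280,000×27.8 = 91,184,000; volume = 3,280,000 − 320,000 = 2,960,000 m³
After mixing: salt = 91,184,000 + 27,600,000×35.2 = 1,062,704,000; volume = 2,960,000 + 27,600,000 = 30,560,000 m³
S = 1,062,704,000 / 30,560,000 = 34.7743 PSU

34.77 PSU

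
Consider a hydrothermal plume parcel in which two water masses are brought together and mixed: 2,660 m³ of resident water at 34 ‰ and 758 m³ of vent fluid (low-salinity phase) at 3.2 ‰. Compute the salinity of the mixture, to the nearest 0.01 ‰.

Weighted by volume,
salt = 2,660×34 + 758×3.2 = 90,440 + 2,425.6 = 92,865.6
volume = 2,660 + 758 = 3,418 m³
S = 92,865.6 / 3,418 = 27.1696 ‰

27.17 ‰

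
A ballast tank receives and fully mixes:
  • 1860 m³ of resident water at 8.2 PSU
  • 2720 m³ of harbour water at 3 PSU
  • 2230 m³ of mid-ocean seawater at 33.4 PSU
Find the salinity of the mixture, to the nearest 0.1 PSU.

Weighted by volume,
salt = 1,860×8.2 + 2,720×3 + 2,230×33.4 = 15,252 + 8,160 + 74,482 = 97,894
volume = 1,860 + 2,720 + 2,230 = 6,810 m³
S = 97,894 / 6,810 = 14.375 PSU

14.4 PSU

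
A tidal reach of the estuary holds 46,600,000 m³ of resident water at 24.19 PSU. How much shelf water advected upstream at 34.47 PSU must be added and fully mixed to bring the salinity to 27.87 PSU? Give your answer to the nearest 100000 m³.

Salt balance: 46,600,000×24.19 + V×34.47 = (46,600,000+V)×27.87
1,127,254,000 + 34.47V = 1,298,742,000 + 27.87V
171,488,000 = 6.6V
V = 25,983,030.3 m³

26000000 m³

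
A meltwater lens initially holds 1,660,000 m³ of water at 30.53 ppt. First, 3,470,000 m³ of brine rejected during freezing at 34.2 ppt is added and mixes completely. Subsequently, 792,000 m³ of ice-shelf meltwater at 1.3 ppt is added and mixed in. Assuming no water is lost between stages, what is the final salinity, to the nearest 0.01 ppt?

Salt balance:
Initial salt = 1,660,000×30.53 = 50,679,800
After stage 1: salt = 50,679,800 + 3,470,000×34.2 = 169,353,800; volume = 5,130,000 m³; S = 33.012 ppt
After stage 2: salt = 169,353,800 + 792,000×1.3 = 170,383,400; volume = 5,922,000 m³
S = 170,383,400 / 5,922,000 = 28.7713 ppt

28.77 ppt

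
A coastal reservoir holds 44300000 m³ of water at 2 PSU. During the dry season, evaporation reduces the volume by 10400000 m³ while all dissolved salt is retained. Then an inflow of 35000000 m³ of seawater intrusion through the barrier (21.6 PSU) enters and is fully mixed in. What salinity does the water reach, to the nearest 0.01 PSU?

12.26 PSU

After evaporation: salt = 44,300,000×2 = 88,600,000; volume = 44,300,000 − 10,400,000 = 33,900,000 m³
After mixing: salt = 88,600,000 + 35,000,000×21.6 = 844,600,000; volume = 33,900,000 + 35,000,000 = 68,900,000 m³
S = 844,600,000 / 68,900,000 = 12.2583 PSU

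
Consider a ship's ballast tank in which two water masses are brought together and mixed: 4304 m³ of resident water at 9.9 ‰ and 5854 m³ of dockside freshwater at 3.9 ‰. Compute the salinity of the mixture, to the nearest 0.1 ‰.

6.4 ‰

Mass of salt is conserved:
salt = 4,304×9.9 + 5,854×3.9 = 42,609.6 + 22,830.6 = 65,440.2
volume = 4,304 + 5,854 = 10,158 m³
S = 65,440.2 / 10,158 = 6.442 ‰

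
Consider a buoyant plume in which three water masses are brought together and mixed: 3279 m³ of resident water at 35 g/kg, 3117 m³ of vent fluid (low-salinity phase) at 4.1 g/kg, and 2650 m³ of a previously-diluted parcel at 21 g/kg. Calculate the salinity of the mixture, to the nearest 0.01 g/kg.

Total salt / total volume:
salt = 3,279×35 + 3,117×4.1 + 2,650×21 = 114,765 + 12,779.7 + 55,650 = 183,194.7
volume = 3,279 + 3,117 + 2,650 = 9,046 m³
S = 183,194.7 / 9,046 = 20.2515 g/kg

20.25 g/kg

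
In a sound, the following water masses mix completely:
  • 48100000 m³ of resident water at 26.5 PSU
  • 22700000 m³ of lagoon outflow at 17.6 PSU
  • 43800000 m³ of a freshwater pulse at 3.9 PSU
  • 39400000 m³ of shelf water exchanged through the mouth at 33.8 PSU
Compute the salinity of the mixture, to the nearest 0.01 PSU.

20.63 PSU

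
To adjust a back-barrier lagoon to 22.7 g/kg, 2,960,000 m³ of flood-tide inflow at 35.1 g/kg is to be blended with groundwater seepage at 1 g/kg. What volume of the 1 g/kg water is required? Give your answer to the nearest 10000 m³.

1690000 m³

Salt balance: 2,960,000×35.1 + V×1 = (2,960,000+V)×22.7
103,896,000 + 1V = 67,192,000 + 22.7V
36,704,000 = 21.7V
V = 1,691,428.57 m³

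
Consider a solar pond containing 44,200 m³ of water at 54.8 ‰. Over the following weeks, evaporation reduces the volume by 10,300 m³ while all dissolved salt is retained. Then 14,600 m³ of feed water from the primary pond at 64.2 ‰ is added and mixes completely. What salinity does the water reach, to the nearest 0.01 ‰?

69.27 ‰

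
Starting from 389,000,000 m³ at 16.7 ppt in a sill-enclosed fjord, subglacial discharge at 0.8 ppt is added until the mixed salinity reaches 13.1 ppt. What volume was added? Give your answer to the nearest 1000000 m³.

114000000 m³

Salt balance: 389,000,000×16.7 + V×0.8 = (389,000,000+V)×13.1
6,496,300,000 + 0.8V = 5,095,900,000 + 13.1V
1,400,400,000 = 12.3V
V = 113,853,658.54 m³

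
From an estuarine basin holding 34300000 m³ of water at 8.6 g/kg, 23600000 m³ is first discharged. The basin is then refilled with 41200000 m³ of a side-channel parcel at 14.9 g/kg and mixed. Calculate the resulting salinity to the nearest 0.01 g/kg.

Remaining after removal: 10,700,000 m³ at 8.6 g/kg (salt = 92,020,000)
After addition: salt = 92,020,000 + 41,200,000×14.9 = 705,900,000; volume = 51,900,000 m³
S = 705,900,000 / 51,900,000 = 13.6012 g/kg

13.60 g/kg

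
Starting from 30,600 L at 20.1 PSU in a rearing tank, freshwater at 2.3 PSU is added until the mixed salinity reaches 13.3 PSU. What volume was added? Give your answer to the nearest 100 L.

Salt balance: 30,600×20.1 + V×2.3 = (30,600+V)×13.3
615,060 + 2.3V = 406,980 + 13.3V
208,080 = 11V
V = 18,916.36 L

18900 L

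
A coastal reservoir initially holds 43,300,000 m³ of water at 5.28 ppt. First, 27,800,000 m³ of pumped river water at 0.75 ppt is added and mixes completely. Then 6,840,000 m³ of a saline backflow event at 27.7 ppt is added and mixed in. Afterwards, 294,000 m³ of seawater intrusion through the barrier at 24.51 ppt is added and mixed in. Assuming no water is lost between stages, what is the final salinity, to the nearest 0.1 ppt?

5.7 ppt

Total salt / total volume:
Initial salt = 43,300,000×5.28 = 228,624,000
After stage 1: salt = 228,624,000 + 27,800,000×0.75 = 249,474,000; volume = 71,100,000 m³; S = 3.509 ppt
After stage 2: salt = 249,474,000 + 6,840,000×27.7 = 438,942,000; volume = 77,940,000 m³; S = 5.632 ppt
After stage 3: salt = 438,942,000 + 294,000×24.51 = 446,147,940; volume = 78,234,000 m³
S = 446,147,940 / 78,234,000 = 5.7027 ppt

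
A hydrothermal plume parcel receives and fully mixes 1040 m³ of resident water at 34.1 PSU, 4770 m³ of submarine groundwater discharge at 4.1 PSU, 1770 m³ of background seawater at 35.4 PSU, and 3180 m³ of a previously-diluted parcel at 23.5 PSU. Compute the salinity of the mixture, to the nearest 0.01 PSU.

17.88 PSU

Salt balance:
salt = 1,040×34.1 + 4,770×4.1 + 1,770×35.4 + 3,180×23.5 = 35,464 + 19,557 + 62,658 + 74,730 = 192,409
volume = 1,040 + 4,770 + 1,770 + 3,180 = 10,760 m³
S = 192,409 / 10,760 = 17.8819 PSU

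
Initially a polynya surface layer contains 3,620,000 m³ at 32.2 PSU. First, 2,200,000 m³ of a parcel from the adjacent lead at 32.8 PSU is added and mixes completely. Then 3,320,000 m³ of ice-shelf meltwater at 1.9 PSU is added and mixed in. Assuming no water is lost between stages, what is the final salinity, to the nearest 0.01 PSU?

21.34 PSU

Weighted by volume,
Initial salt = 3,620,000×32.2 = 116,564,000
After stage 1: salt = 116,564,000 + 2,200,000×32.8 = 188,724,000; volume = 5,820,000 m³; S = 32.427 PSU
After stage 2: salt = 188,724,000 + 3,320,000×1.9 = 195,032,000; volume = 9,140,000 m³
S = 195,032,000 / 9,140,000 = 21.3383 PSU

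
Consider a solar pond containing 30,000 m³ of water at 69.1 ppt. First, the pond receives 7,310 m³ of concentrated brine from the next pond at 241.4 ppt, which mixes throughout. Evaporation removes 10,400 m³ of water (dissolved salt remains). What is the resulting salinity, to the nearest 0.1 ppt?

142.6 ppt

After mixing: salt = 30,000×69.1 + 7,310×241.4 = 3,837,634; volume = 37,310 m³
After evaporation: salt unchanged = 3,837,634; volume = 37,310 − 10,400 = 26,910 m³
S = 3,837,634 / 26,910 = 142.61 ppt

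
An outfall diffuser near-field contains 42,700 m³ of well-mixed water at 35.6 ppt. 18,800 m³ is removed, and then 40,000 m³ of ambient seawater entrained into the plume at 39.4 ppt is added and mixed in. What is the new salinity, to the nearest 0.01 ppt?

Remaining after removal: 23,900 m³ at 35.6 ppt (salt = 850,840)
After addition: salt = 850,840 + 40,000×39.4 = 2,426,840; volume = 63,900 m³
S = 2,426,840 / 63,900 = 37.9787 ppt

37.98 ppt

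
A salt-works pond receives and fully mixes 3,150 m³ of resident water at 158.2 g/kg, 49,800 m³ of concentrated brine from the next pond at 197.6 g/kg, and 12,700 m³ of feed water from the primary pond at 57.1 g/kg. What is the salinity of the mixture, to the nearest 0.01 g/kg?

Mass of salt is conserved:
salt = 3,150×158.2 + 49,800×197.6 + 12,700×57.1 = 498,330 + 9,840,480 + 725,170 = 11,063,980
volume = 3,150 + 49,800 + 12,700 = 65,650 m³
S = 11,063,980 / 65,650 = 168.5298 g/kg

168.53 g/kg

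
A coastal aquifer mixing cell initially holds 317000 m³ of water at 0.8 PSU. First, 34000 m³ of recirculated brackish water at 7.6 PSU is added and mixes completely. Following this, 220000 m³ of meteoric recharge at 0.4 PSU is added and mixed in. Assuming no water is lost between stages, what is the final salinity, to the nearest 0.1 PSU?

Weighted by volume,
Initial salt = 317,000×0.8 = 253,600
After stage 1: salt = 253,600 + 34,000×7.6 = 512,000; volume = 351,000 m³; S = 1.459 PSU
After stage 2: salt = 512,000 + 220,000×0.4 = 600,000; volume = 571,000 m³
S = 600,000 / 571,000 = 1.0508 PSU

1.1 PSU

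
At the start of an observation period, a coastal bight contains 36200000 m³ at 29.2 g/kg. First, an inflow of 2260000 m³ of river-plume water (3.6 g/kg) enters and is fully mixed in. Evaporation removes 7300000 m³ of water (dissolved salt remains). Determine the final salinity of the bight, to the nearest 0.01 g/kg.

34.18 g/kg

After mixing: salt = 36,200,000×29.2 + 2,260,000×3.6 = 1,065,176,000; volume = 38,460,000 m³
After evaporation: salt unchanged = 1,065,176,000; volume = 38,460,000 − 7,300,000 = 31,160,000 m³
S = 1,065,176,000 / 31,160,000 = 34.1841 g/kg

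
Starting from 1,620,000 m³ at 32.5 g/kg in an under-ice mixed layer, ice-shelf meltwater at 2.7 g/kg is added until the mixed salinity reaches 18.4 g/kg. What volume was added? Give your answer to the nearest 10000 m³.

Salt balance: 1,620,000×32.5 + V×2.7 = (1,620,000+V)×18.4
52,650,000 + 2.7V = 29,808,000 + 18.4V
22,842,000 = 15.7V
V = 1,454,904.46 m³

1450000 m³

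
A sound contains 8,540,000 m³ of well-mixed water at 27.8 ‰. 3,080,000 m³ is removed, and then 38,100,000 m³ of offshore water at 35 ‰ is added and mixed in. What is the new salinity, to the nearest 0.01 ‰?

34.10 ‰

Remaining after removal: 5,460,000 m³ at 27.8 ‰ (salt = 151,788,000)
After addition: salt = 151,788,000 + 38,100,000×35 = 1,485,288,000; volume = 43,560,000 m³
S = 1,485,288,000 / 43,560,000 = 34.0975 ‰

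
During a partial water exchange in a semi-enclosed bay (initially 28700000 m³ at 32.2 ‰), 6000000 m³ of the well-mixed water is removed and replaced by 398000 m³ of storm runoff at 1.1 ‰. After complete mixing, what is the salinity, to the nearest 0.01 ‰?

31.66 ‰

Remaining after removal: 22,700,000 m³ at 32.2 ‰ (salt = 730,940,000)
After addition: salt = 730,940,000 + 398,000×1.1 = 731,377,800; volume = 23,098,000 m³
S = 731,377,800 / 23,098,000 = 31.6641 ‰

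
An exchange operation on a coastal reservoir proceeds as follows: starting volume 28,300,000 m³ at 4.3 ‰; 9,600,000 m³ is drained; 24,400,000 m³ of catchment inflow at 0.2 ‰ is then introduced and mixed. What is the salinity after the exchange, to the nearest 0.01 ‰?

1.98 ‰

Remaining after removal: 18,700,000 m³ at 4.3 ‰ (salt = 80,410,000)
After addition: salt = 80,410,000 + 24,400,000×0.2 = 85,290,000; volume = 43,100,000 m³
S = 85,290,000 / 43,100,000 = 1.9789 ‰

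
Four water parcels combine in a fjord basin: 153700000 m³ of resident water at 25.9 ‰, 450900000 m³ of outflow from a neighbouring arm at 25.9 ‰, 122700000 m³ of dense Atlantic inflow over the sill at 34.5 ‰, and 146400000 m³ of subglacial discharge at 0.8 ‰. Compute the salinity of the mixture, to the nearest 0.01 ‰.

Mass of salt is conserved:
salt = 153,700,000×25.9 + 450,900,000×25.9 + 122,700,000×34.5 + 146,400,000×0.8 = 3,980,830,000 + 11,678,310,000 + 4,233,150,000 + 117,120,000 = 20,009,410,000
volume = 153,700,000 + 450,900,000 + 122,700,000 + 146,400,000 = 873,700,000 m³
S = 20,009,410,000 / 873,700,000 = 22.9019 ‰

22.90 ‰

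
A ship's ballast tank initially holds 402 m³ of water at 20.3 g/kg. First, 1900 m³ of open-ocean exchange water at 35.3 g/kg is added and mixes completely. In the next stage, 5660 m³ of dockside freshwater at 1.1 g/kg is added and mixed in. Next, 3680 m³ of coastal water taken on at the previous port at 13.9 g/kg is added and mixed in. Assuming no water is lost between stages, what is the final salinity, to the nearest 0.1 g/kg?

11.4 g/kg

Salt balance:
Initial salt = 402×20.3 = 8,160.6
After stage 1: salt = 8,160.6 + 1,900×35.3 = 75,230.6; volume = 2,302 m³; S = 32.681 g/kg
After stage 2: salt = 75,230.6 + 5,660×1.1 = 81,456.6; volume = 7,962 m³; S = 10.231 g/kg
After stage 3: salt = 81,456.6 + 3,680×13.9 = 132,608.6; volume = 11,642 m³
S = 132,608.6 / 11,642 = 11.3905 g/kg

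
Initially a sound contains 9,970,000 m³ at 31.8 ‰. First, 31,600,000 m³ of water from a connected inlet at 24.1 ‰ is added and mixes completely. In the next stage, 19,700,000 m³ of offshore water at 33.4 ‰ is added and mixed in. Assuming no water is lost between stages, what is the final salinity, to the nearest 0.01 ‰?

Salt balance:
Initial salt = 9,970,000×31.8 = 317,046,000
After stage 1: salt = 317,046,000 + 31,600,000×24.1 = 1,078,606,000; volume = 41,570,000 m³; S = 25.947 ‰
After stage 2: salt = 1,078,606,000 + 19,700,000×33.4 = 1,736,586,000; volume = 61,270,000 m³
S = 1,736,586,000 / 61,270,000 = 28.3432 ‰

28.34 ‰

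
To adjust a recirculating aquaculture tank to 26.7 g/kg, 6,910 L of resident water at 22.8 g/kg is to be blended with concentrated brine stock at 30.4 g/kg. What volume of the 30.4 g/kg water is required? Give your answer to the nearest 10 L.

7280 L

Salt balance: 6,910×22.8 + V×30.4 = (6,910+V)×26.7
157,548 + 30.4V = 184,497 + 26.7V
26,949 = 3.7V
V = 7,283.51 L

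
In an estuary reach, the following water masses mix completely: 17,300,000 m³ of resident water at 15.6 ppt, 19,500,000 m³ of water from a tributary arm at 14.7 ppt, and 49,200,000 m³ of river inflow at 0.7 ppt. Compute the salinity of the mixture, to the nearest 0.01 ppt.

6.87 ppt

Conserving salt mass:
salt = 17,300,000×15.6 + 19,500,000×14.7 + 49,200,000×0.7 = 269,880,000 + 286,650,000 + 34,440,000 = 590,970,000
volume = 17,300,000 + 19,500,000 + 49,200,000 = 86,000,000 m³
S = 590,970,000 / 86,000,000 = 6.8717 ppt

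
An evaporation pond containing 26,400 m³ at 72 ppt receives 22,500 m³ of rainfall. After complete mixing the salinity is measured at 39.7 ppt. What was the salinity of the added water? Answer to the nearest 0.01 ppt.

1.80 ppt

Salt balance: 26,400×72 + 22,500×S = 48,900×39.7
1,900,800 + 22,500·S = 1,941,330
S = (1,941,330 − 1,900,800) / 22,500 = 1.8013 ppt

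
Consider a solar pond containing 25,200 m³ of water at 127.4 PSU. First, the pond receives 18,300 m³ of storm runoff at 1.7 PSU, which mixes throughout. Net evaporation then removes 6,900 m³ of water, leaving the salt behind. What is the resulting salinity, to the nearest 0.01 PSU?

After mixing: salt = 25,200×127.4 + 18,300×1.7 = 3,241,590; volume = 43,500 m³
After evaporation: salt unchanged = 3,241,590; volume = 43,500 − 6,900 = 36,600 m³
S = 3,241,590 / 36,600 = 88.568 PSU

88.57 PSU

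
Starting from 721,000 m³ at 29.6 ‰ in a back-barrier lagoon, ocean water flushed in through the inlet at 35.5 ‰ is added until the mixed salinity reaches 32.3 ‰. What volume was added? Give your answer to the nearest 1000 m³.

Salt balance: 721,000×29.6 + V×35.5 = (721,000+V)×32.3
21,341,600 + 35.5V = 23,288,300 + 32.3V
1,946,700 = 3.2V
V = 608,343.75 m³

608000 m³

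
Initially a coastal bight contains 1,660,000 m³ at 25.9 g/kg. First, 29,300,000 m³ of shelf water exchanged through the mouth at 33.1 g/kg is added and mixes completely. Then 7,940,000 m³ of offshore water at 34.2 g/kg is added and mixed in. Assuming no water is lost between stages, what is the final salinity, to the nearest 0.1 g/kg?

33.0 g/kg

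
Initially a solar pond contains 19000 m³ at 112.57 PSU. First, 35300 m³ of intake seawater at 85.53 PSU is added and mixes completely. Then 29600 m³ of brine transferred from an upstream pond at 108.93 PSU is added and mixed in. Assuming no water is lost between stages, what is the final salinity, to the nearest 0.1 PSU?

Total salt / total volume:
Initial salt = 19,000×112.57 = 2,138,830
After stage 1: salt = 2,138,830 + 35,300×85.53 = 5,158,039; volume = 54,300 m³; S = 94.992 PSU
After stage 2: salt = 5,158,039 + 29,600×108.93 = 8,382,367; volume = 83,900 m³
S = 8,382,367 / 83,900 = 99.909 PSU

99.9 PSU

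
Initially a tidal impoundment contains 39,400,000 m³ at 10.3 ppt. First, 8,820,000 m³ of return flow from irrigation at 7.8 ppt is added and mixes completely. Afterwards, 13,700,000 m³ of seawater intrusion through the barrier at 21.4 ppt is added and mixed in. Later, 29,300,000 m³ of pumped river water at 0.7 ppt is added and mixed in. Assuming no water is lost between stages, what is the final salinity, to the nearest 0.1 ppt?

Mass of salt is conserved:
Initial salt = 39,400,000×10.3 = 405,820,000
After stage 1: salt = 405,820,000 + 8,820,000×7.8 = 474,616,000; volume = 48,220,000 m³; S = 9.843 ppt
After stage 2: salt = 474,616,000 + 13,700,000×21.4 = 767,796,000; volume = 61,920,000 m³; S = 12.4 ppt
After stage 3: salt = 767,796,000 + 29,300,000×0.7 = 788,306,000; volume = 91,220,000 m³
S = 788,306,000 / 91,220,000 = 8.6418 ppt

8.6 ppt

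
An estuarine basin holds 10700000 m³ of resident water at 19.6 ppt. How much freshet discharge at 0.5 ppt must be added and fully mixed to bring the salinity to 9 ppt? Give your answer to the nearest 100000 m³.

13300000 m³

Salt balance: 10,700,000×19.6 + V×0.5 = (10,700,000+V)×9
209,720,000 + 0.5V = 96,300,000 + 9V
113,420,000 = 8.5V
V = 13,343,529.41 m³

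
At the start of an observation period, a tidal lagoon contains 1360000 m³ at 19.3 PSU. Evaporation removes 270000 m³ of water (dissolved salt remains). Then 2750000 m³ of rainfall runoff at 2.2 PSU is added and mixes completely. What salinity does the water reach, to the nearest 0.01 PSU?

After evaporation: salt = 1,360,000×19.3 = 26,248,000; volume = 1,360,000 − 270,000 = 1,090,000 m³
After mixing: salt = 26,248,000 + 2,750,000×2.2 = 32,298,000; volume = 1,090,000 + 2,750,000 = 3,840,000 m³
S = 32,298,000 / 3,840,000 = 8.4109 PSU

8.41 PSU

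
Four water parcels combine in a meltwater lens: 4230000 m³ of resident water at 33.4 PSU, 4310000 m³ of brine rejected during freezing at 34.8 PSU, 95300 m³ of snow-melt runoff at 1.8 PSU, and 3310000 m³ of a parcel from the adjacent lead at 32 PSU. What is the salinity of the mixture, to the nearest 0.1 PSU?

33.3 PSU

Mass of salt is conserved:
salt = 4,230,000×33.4 + 4,310,000×34.8 + 95,300×1.8 + 3,310,000×32 = 141,282,000 + 149,988,000 + 171,540 + 105,920,000 = 397,361,540
volume = 4,230,000 + 4,310,000 + 95,300 + 3,310,000 = 11,945,300 m³
S = 397,361,540 / 11,945,300 = 33.265 PSU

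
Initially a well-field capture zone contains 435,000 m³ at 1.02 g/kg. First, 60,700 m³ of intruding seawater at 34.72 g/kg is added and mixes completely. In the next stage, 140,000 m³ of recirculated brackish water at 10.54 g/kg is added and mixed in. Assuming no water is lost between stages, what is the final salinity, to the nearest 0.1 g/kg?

Weighted by volume,
Initial salt = 435,000×1.02 = 443,700
After stage 1: salt = 443,700 + 60,700×34.72 = 2,551,204; volume = 495,700 m³; S = 5.147 g/kg
After stage 2: salt = 2,551,204 + 140,000×10.54 = 4,026,804; volume = 635,700 m³
S = 4,026,804 / 635,700 = 6.3344 g/kg

6.3 g/kg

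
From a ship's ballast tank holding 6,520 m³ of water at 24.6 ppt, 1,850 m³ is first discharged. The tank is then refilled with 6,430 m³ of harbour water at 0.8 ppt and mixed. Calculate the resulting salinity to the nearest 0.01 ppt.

Remaining after removal: 4,670 m³ at 24.6 ppt (salt = 114,882)
After addition: salt = 114,882 + 6,430×0.8 = 120,026; volume = 11,100 m³
S = 120,026 / 11,100 = 10.8132 ppt

10.81 ppt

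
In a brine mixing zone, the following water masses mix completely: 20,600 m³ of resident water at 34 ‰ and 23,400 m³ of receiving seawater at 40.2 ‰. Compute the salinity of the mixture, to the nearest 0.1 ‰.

By conservation of dissolved salt,
salt = 20,600×34 + 23,400×40.2 = 700,400 + 940,680 = 1,641,080
volume = 20,600 + 23,400 = 44,000 m³
S = 1,641,080 / 44,000 = 37.297 ‰

37.3 ‰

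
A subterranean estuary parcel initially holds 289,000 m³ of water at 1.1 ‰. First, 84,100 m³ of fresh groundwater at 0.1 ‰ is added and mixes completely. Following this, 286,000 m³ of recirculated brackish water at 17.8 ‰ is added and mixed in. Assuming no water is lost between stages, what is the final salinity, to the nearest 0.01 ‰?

8.22 ‰

Mass of salt is conserved:
Initial salt = 289,000×1.1 = 317,900
After stage 1: salt = 317,900 + 84,100×0.1 = 326,310; volume = 373,100 m³; S = 0.875 ‰
After stage 2: salt = 326,310 + 286,000×17.8 = 5,417,110; volume = 659,100 m³
S = 5,417,110 / 659,100 = 8.219 ‰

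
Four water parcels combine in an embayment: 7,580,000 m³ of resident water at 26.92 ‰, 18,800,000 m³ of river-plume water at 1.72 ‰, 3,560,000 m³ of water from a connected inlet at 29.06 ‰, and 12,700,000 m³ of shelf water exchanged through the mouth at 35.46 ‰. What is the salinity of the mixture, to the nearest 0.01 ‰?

18.53 ‰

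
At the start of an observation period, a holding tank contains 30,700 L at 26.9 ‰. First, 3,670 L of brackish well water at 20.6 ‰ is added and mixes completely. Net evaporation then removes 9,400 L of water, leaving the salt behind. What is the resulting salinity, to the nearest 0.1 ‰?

36.1 ‰

After mixing: salt = 30,700×26.9 + 3,670×20.6 = 901,432; volume = 34,370 L
After evaporation: salt unchanged = 901,432; volume = 34,370 − 9,400 = 24,970 L
S = 901,432 / 24,970 = 36.1006 ‰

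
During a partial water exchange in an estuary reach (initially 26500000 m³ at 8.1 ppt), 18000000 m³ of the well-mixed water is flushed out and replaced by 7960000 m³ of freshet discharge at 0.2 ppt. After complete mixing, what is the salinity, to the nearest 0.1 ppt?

Remaining after removal: 8,500,000 m³ at 8.1 ppt (salt = 68,850,000)
After addition: salt = 68,850,000 + 7,960,000×0.2 = 70,442,000; volume = 16,460,000 m³
S = 70,442,000 / 16,460,000 = 4.2796 ppt

4.3 ppt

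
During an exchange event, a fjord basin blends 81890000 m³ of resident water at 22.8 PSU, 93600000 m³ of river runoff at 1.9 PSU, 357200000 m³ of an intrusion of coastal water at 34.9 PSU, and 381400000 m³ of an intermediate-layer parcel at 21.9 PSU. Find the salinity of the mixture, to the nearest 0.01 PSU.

25.01 PSU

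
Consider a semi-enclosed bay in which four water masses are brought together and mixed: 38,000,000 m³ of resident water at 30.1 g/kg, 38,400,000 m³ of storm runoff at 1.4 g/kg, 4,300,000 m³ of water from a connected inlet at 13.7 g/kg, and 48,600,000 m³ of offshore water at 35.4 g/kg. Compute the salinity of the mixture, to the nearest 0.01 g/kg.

Mass of salt is conserved:
salt = 38,000,000×30.1 + 38,400,000×1.4 + 4,300,000×13.7 + 48,600,000×35.4 = 1,143,800,000 + 53,760,000 + 58,910,000 + 1,720,440,000 = 2,976,910,000
volume = 38,000,000 + 38,400,000 + 4,300,000 + 48,600,000 = 129,300,000 m³
S = 2,976,910,000 / 129,300,000 = 23.0233 g/kg

23.02 g/kg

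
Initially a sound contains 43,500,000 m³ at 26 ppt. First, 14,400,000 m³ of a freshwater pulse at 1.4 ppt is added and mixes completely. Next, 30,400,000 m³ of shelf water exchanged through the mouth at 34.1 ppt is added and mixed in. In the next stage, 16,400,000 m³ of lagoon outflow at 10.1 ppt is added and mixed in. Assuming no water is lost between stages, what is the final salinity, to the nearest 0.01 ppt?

22.48 ppt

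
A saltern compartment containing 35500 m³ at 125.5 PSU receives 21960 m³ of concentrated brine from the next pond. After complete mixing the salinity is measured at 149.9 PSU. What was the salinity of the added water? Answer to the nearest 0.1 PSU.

Salt balance: 35,500×125.5 + 21,960×S = 57,460×149.9
4,455,250 + 21,960·S = 8,613,254
S = (8,613,254 − 4,455,250) / 21,960 = 189.3444 PSU

189.3 PSU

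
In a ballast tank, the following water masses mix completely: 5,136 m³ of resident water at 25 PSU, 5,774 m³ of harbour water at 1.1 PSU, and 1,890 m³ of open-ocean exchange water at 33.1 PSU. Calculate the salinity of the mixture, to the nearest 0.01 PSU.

15.41 PSU

Weighted by volume,
salt = 5,136×25 + 5,774×1.1 + 1,890×33.1 = 128,400 + 6,351.4 + 62,559 = 197,310.4
volume = 5,136 + 5,774 + 1,890 = 12,800 m³
S = 197,310.4 / 12,800 = 15.4149 PSU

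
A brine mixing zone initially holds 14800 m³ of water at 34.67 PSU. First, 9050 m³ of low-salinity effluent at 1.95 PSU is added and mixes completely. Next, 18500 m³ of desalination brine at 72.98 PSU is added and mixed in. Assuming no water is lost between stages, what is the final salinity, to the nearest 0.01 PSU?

44.41 PSU

Conserving salt mass:
Initial salt = 14,800×34.67 = 513,116
After stage 1: salt = 513,116 + 9,050×1.95 = 530,763.5; volume = 23,850 m³; S = 22.254 PSU
After stage 2: salt = 530,763.5 + 18,500×72.98 = 1,880,893.5; volume = 42,350 m³
S = 1,880,893.5 / 42,350 = 44.4131 PSU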